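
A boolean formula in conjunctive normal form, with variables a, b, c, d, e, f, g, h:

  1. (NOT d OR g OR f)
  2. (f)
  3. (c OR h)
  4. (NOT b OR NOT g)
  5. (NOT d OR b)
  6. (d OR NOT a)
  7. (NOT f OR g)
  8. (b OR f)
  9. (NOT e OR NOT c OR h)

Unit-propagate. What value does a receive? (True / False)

(f) stands alone — f = True.
(g OR NOT f) with f = True leaves only g, so g = True.
In (NOT g OR NOT b), NOT g is now false; NOT b must hold, so b = False.
From (NOT d OR b) and b = False: d = False.
(NOT a OR d): since d = False, the clause reduces to (NOT a). a = False.

False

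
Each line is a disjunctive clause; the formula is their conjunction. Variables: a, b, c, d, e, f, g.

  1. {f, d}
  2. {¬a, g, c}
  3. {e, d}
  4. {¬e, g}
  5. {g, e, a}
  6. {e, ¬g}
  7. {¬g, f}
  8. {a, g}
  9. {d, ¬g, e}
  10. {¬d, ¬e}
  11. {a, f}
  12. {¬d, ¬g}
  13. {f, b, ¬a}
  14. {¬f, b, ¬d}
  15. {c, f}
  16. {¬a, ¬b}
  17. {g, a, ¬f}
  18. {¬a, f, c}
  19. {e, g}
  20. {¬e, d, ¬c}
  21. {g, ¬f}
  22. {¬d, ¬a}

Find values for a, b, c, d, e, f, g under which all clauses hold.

a=True, b=False, c=False, d=False, e=True, f=True, g=True

Branch on a: take a = True.
  then b is forced to False.
  then f is forced to True.
  then d is forced to False.
  then e is forced to True.
  then g is forced to True.
  then c is forced to False.
Check each clause:
  1. {f, d} — f is true.
  2. {¬a, c, g} — g is true.
  3. {d, e} — e is true.
  4. {¬e, g} — g is true.
  5. {a, g, e} — a is true.
  6. {¬g, e} — e is true.
  7. {f, ¬g} — f is true.
  8. {a, g} — a is true.
  9. {¬g, e, d} — e is true.
  10. {¬e, ¬d} — ¬d is true.
  11. {a, f} — a is true.
  12. {¬d, ¬g} — ¬d is true.
  13. {f, ¬a, b} — f is true.
  14. {b, ¬f, ¬d} — ¬d is true.
  15. {c, f} — f is true.
  16. {¬a, ¬b} — ¬b is true.
  17. {g, a, ¬f} — a is true.
  18. {f, ¬a, c} — f is true.
  19. {g, e} — e is true.
  20. {¬e, d, ¬c} — ¬c is true.
  21. {g, ¬f} — g is true.
  22. {¬a, ¬d} — ¬d is true.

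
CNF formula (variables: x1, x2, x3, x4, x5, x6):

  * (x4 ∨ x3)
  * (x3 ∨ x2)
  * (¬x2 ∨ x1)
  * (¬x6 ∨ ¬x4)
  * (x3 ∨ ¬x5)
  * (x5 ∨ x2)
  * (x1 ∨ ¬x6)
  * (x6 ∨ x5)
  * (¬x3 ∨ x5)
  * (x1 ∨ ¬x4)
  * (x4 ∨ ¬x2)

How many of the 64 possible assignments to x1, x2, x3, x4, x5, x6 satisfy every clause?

5

The models are:
  x1=F x2=F x3=T x4=F x5=T x6=F
  x1=T x2=F x3=T x4=F x5=T x6=F
  x1=T x2=F x3=T x4=F x5=T x6=T
  x1=T x2=F x3=T x4=T x5=T x6=F
  x1=T x2=T x3=T x4=T x5=T x6=F
That's 5 in total.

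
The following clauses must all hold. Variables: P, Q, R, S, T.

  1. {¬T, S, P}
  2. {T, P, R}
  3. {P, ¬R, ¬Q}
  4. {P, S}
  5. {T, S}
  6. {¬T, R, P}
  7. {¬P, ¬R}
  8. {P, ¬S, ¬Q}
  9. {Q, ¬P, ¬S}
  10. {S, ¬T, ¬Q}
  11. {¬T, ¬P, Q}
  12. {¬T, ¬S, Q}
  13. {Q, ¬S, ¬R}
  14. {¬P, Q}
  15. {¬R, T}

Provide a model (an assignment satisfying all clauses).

Try P = True.
  then R is forced to False.
  then Q is forced to True.
The remaining clauses are satisfied by S = True, T = False.

P = T, Q = T, R = F, S = T, T = F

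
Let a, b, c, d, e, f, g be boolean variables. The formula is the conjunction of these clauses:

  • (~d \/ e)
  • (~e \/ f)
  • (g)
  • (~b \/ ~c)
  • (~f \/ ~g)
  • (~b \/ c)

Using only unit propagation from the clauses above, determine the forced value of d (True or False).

False

(g) stands alone — g = True.
(~g \/ ~f) with g = True leaves only ~f, so f = False.
From (~e \/ f) and f = False: e = False.
(e \/ ~d) with e = False leaves only ~d, so d = False.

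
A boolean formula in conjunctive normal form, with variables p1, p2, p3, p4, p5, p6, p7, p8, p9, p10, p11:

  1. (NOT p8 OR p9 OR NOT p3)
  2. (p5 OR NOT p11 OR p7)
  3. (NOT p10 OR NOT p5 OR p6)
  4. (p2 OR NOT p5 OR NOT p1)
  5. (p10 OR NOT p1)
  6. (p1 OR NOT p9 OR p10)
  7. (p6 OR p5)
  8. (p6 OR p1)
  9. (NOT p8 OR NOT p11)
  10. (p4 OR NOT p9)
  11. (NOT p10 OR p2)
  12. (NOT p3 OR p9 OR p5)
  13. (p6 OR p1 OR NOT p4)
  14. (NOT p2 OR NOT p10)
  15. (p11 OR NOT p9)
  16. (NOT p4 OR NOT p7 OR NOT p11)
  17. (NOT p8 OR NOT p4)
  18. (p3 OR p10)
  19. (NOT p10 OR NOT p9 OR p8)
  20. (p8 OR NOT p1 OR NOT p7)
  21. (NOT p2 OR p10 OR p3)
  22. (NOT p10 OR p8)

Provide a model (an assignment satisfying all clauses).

p1=False  p2=True  p3=True  p4=True  p5=True  p6=True  p7=False  p8=False  p9=False  p10=False  p11=False

Check each clause:
  1. (NOT p3 OR p9 OR NOT p8) — NOT p8 is true.
  2. (p5 OR p7 OR NOT p11) — NOT p11 is true.
  3. (p6 OR NOT p10 OR NOT p5) — p6 is true.
  4. (NOT p1 OR p2 OR NOT p5) — p2 is true.
  5. (p10 OR NOT p1) — NOT p1 is true.
  6. (p1 OR p10 OR NOT p9) — NOT p9 is true.
  7. (p6 OR p5) — p5 is true.
  8. (p6 OR p1) — p6 is true.
  9. (NOT p8 OR NOT p11) — NOT p8 is true.
  10. (NOT p9 OR p4) — p4 is true.
  11. (NOT p10 OR p2) — p2 is true.
  12. (NOT p3 OR p9 OR p5) — p5 is true.
  13. (NOT p4 OR p1 OR p6) — p6 is true.
  14. (NOT p10 OR NOT p2) — NOT p10 is true.
  15. (p11 OR NOT p9) — NOT p9 is true.
  16. (NOT p4 OR NOT p11 OR NOT p7) — NOT p7 is true.
  17. (NOT p8 OR NOT p4) — NOT p8 is true.
  18. (p10 OR p3) — p3 is true.
  19. (NOT p10 OR p8 OR NOT p9) — NOT p10 is true.
  20. (p8 OR NOT p7 OR NOT p1) — NOT p7 is true.
  21. (NOT p2 OR p10 OR p3) — p3 is true.
  22. (p8 OR NOT p10) — NOT p10 is true.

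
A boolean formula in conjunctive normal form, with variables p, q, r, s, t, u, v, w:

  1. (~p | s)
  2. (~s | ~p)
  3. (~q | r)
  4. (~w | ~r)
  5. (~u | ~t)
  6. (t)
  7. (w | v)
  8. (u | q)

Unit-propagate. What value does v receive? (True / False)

(t) stands alone — t = True.
(~t | ~u) with t = True leaves only ~u, so u = False.
(u | q): since u = False, the clause reduces to (q). q = True.
From (r | ~q) and q = True: r = True.
(~w | ~r) with r = True leaves only ~w, so w = False.
From (w | v) and w = False: v = True.

True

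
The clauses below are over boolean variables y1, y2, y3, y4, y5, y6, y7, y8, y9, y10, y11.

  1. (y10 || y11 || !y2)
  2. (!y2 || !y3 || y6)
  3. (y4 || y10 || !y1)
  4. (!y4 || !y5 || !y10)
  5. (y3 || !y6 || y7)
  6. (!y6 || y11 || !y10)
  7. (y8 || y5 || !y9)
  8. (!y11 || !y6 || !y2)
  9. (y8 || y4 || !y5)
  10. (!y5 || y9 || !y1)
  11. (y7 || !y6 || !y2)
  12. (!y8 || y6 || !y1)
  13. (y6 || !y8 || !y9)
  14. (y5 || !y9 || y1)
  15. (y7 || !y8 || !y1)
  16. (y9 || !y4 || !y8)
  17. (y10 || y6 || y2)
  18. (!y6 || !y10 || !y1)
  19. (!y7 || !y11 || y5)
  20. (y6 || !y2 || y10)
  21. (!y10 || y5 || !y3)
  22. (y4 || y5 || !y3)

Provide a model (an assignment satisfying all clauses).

y1 = False, y2 = False, y3 = False, y4 = False, y5 = True, y6 = False, y7 = False, y8 = True, y9 = False, y10 = True, y11 = False

Branch on y1: take y1 = False.
The remaining clauses are satisfied by y2 = False, y3 = False, y4 = False, y5 = True, y6 = False, y7 = False, y8 = True, y9 = False, y10 = True, y11 = False.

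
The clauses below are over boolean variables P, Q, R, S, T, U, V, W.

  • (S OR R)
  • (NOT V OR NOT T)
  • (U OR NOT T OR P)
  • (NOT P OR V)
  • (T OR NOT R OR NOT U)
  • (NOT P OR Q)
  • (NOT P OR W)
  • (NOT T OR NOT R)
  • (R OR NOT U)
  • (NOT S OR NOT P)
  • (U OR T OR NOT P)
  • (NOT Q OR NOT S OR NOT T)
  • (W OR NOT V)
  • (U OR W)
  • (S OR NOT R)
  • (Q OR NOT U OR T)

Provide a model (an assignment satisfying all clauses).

P = False, Q = True, R = True, S = True, T = False, U = False, V = True, W = True

Pure literal: W appears only positively; assign W = True.
Try P = False.
Try Q = True.
The remaining clauses are satisfied by R = True, S = True, T = False, U = False, V = True.
Check each clause:
  1. (R OR S) — R is true.
  2. (NOT T OR NOT V) — NOT T is true.
  3. (P OR NOT T OR U) — NOT T is true.
  4. (V OR NOT P) — NOT P is true.
  5. (NOT U OR NOT R OR T) — NOT U is true.
  6. (Q OR NOT P) — Q is true.
  7. (W OR NOT P) — W is true.
  8. (NOT T OR NOT R) — NOT T is true.
  9. (NOT U OR R) — NOT U is true.
  10. (NOT S OR NOT P) — NOT P is true.
  11. (U OR T OR NOT P) — NOT P is true.
  12. (NOT T OR NOT Q OR NOT S) — NOT T is true.
  13. (W OR NOT V) — W is true.
  14. (W OR U) — W is true.
  15. (NOT R OR S) — S is true.
  16. (T OR Q OR NOT U) — NOT U is true.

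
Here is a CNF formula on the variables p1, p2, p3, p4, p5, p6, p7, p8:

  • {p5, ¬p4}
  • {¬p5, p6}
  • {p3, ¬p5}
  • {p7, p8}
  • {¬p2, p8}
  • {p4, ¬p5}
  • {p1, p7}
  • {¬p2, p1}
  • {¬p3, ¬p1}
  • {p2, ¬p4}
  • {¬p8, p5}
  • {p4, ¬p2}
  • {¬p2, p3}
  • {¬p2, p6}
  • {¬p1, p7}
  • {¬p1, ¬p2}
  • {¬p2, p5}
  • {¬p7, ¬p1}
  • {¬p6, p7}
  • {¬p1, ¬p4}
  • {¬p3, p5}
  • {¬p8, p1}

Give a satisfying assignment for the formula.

p1=False, p2=False, p3=False, p4=False, p5=False, p6=True, p7=True, p8=False

Set p1 = False and propagate.
  then p7 is forced to True.
  then p2 is forced to False.
  then p4 is forced to False.
  then p5 is forced to False.
  then p8 is forced to False.
  then p3 is forced to False.
p6 is now unconstrained; take p6 = True.
Check each clause:
  1. {p5, ¬p4} — ¬p4 is true.
  2. {¬p5, p6} — ¬p5 is true.
  3. {p3, ¬p5} — ¬p5 is true.
  4. {p7, p8} — p7 is true.
  5. {p8, ¬p2} — ¬p2 is true.
  6. {p4, ¬p5} — ¬p5 is true.
  7. {p1, p7} — p7 is true.
  8. {¬p2, p1} — ¬p2 is true.
  9. {¬p1, ¬p3} — ¬p3 is true.
  10. {¬p4, p2} — ¬p4 is true.
  11. {¬p8, p5} — ¬p8 is true.
  12. {p4, ¬p2} — ¬p2 is true.
  13. {¬p2, p3} — ¬p2 is true.
  14. {¬p2, p6} — p6 is true.
  15. {p7, ¬p1} — ¬p1 is true.
  16. {¬p2, ¬p1} — ¬p1 is true.
  17. {p5, ¬p2} — ¬p2 is true.
  18. {¬p1, ¬p7} — ¬p1 is true.
  19. {¬p6, p7} — p7 is true.
  20. {¬p1, ¬p4} — ¬p4 is true.
  21. {p5, ¬p3} — ¬p3 is true.
  22. {p1, ¬p8} — ¬p8 is true.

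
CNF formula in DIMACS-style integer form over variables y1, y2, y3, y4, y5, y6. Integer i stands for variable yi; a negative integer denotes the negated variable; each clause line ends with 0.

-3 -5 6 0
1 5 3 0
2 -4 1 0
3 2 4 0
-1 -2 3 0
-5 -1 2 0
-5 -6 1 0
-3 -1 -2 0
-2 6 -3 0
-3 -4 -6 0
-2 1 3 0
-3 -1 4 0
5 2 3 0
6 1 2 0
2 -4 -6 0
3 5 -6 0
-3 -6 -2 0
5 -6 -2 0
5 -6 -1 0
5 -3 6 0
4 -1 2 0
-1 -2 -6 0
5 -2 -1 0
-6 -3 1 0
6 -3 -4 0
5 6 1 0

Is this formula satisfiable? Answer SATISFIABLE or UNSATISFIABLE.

UNSATISFIABLE

y1 = True:
  y2 = True:
    propagation gives y3=True; an empty clause results — contradiction.
  y2 = False:
    propagation gives y5=False, y3=True, y4=True, y6=False; an empty clause results — contradiction.
y1 = False:
  y6 = True:
    propagation gives y5=False, y3=True; an empty clause results — contradiction.
  y6 = False:
    propagation gives y2=True, y3=False; an empty clause results — contradiction.
Every branch closes, so no satisfying assignment exists.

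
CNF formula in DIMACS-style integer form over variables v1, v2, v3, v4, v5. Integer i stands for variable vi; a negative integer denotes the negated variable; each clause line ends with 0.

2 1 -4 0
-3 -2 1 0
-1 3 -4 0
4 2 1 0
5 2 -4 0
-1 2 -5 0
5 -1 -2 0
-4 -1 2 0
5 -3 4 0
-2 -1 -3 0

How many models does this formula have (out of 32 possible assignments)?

The models are:
  v1=F v2=T v3=F v4=F v5=F
  v1=F v2=T v3=F v4=F v5=T
  v1=F v2=T v3=F v4=T v5=F
  v1=F v2=T v3=F v4=T v5=T
  v1=T v2=F v3=F v4=F v5=F
  v1=T v2=T v3=F v4=F v5=T
Count: 6.

6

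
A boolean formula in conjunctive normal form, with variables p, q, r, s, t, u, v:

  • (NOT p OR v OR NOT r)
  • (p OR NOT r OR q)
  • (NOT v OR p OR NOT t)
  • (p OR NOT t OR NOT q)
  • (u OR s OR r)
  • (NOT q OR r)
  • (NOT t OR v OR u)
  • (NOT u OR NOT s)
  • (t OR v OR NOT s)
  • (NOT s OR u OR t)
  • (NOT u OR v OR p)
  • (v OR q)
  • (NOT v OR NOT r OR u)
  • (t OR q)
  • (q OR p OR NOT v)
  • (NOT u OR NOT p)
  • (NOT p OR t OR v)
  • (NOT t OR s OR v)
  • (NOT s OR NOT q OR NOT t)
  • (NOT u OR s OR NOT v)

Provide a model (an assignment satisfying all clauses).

p = False  q = True  r = True  s = False  t = False  u = False  v = False

Check each clause:
  1. (v OR NOT p OR NOT r) — NOT p is true.
  2. (NOT r OR q OR p) — q is true.
  3. (NOT t OR p OR NOT v) — NOT t is true.
  4. (p OR NOT t OR NOT q) — NOT t is true.
  5. (u OR s OR r) — r is true.
  6. (r OR NOT q) — r is true.
  7. (u OR NOT t OR v) — NOT t is true.
  8. (NOT u OR NOT s) — NOT u is true.
  9. (v OR NOT s OR t) — NOT s is true.
  10. (u OR NOT s OR t) — NOT s is true.
  11. (NOT u OR p OR v) — NOT u is true.
  12. (v OR q) — q is true.
  13. (u OR NOT v OR NOT r) — NOT v is true.
  14. (t OR q) — q is true.
  15. (p OR NOT v OR q) — NOT v is true.
  16. (NOT p OR NOT u) — NOT u is true.
  17. (t OR NOT p OR v) — NOT p is true.
  18. (s OR NOT t OR v) — NOT t is true.
  19. (NOT t OR NOT s OR NOT q) — NOT t is true.
  20. (NOT u OR NOT v OR s) — NOT v is true.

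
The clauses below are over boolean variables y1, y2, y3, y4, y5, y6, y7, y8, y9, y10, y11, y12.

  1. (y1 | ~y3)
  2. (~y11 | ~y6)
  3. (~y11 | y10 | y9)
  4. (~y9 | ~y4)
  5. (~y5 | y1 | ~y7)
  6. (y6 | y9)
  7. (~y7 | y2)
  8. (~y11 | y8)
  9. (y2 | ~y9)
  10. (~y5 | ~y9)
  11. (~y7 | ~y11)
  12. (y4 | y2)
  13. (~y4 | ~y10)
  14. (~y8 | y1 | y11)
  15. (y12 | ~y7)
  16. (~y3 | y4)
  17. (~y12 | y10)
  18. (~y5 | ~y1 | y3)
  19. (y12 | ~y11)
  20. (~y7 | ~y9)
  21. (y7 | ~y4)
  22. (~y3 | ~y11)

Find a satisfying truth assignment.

y1=1, y2=1, y3=0, y4=0, y5=0, y6=1, y7=0, y8=1, y9=1, y10=1, y11=0, y12=1

Pure literal: y2 appears only positively; assign y2 = True.
y5 occurs only negated in the remaining clauses — set y5 = False.
Try y1 = True.
Branch on y3: take y3 = False.
Try y4 = False.
For the remaining variables, y6 = True, y7 = False, y8 = True, y9 = True, y10 = True, y11 = False, y12 = True works.
Check each clause:
  1. (y1 | ~y3) — y1 is true.
  2. (~y6 | ~y11) — ~y11 is true.
  3. (y9 | y10 | ~y11) — y9 is true.
  4. (~y4 | ~y9) — ~y4 is true.
  5. (~y7 | ~y5 | y1) — ~y7 is true.
  6. (y9 | y6) — y9 is true.
  7. (y2 | ~y7) — ~y7 is true.
  8. (~y11 | y8) — y8 is true.
  9. (y2 | ~y9) — y2 is true.
  10. (~y5 | ~y9) — ~y5 is true.
  11. (~y11 | ~y7) — ~y7 is true.
  12. (y4 | y2) — y2 is true.
  13. (~y10 | ~y4) — ~y4 is true.
  14. (~y8 | y11 | y1) — y1 is true.
  15. (~y7 | y12) — ~y7 is true.
  16. (~y3 | y4) — ~y3 is true.
  17. (y10 | ~y12) — y10 is true.
  18. (y3 | ~y1 | ~y5) — ~y5 is true.
  19. (~y11 | y12) — y12 is true.
  20. (~y9 | ~y7) — ~y7 is true.
  21. (~y4 | y7) — ~y4 is true.
  22. (~y11 | ~y3) — ~y11 is true.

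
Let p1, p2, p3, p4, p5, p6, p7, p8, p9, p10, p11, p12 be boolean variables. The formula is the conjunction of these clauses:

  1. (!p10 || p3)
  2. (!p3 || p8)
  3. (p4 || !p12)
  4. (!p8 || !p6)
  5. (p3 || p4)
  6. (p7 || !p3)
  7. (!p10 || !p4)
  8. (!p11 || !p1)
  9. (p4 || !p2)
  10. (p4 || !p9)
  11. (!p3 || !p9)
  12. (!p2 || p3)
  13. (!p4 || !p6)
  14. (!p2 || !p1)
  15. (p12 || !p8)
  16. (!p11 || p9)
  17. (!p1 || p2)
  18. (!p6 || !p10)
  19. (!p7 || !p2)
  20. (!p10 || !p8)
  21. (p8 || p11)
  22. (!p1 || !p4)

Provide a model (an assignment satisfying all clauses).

p1=F, p2=F, p3=F, p4=T, p5=F, p6=F, p7=T, p8=T, p9=T, p10=F, p11=T, p12=T

Check each clause:
  1. (!p10 || p3) — !p10 is true.
  2. (p8 || !p3) — p8 is true.
  3. (!p12 || p4) — p4 is true.
  4. (!p8 || !p6) — !p6 is true.
  5. (p3 || p4) — p4 is true.
  6. (p7 || !p3) — !p3 is true.
  7. (!p4 || !p10) — !p10 is true.
  8. (!p1 || !p11) — !p1 is true.
  9. (p4 || !p2) — p4 is true.
  10. (!p9 || p4) — p4 is true.
  11. (!p3 || !p9) — !p3 is true.
  12. (p3 || !p2) — !p2 is true.
  13. (!p6 || !p4) — !p6 is true.
  14. (!p1 || !p2) — !p1 is true.
  15. (!p8 || p12) — p12 is true.
  16. (p9 || !p11) — p9 is true.
  17. (p2 || !p1) — !p1 is true.
  18. (!p10 || !p6) — !p6 is true.
  19. (!p7 || !p2) — !p2 is true.
  20. (!p8 || !p10) — !p10 is true.
  21. (p11 || p8) — p8 is true.
  22. (!p1 || !p4) — !p1 is true.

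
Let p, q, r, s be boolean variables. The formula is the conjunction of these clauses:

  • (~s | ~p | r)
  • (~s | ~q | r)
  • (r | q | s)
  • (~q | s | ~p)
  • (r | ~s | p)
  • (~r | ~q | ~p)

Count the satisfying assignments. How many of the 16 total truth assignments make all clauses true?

Case analysis on r and s:
  r=1, s=1: remaining (p,q) ∈ {(0,0); (0,1); (1,0)} — 3.
  r=1, s=0: remaining (p,q) ∈ {(0,0); (0,1); (1,0)} — 3.
  r=0, s=1: a clause becomes empty — 0.
  r=0, s=0: remaining (p,q) ∈ {(0,1)} — 1.
Total: 3 + 3 + 0 + 1 = 7.

7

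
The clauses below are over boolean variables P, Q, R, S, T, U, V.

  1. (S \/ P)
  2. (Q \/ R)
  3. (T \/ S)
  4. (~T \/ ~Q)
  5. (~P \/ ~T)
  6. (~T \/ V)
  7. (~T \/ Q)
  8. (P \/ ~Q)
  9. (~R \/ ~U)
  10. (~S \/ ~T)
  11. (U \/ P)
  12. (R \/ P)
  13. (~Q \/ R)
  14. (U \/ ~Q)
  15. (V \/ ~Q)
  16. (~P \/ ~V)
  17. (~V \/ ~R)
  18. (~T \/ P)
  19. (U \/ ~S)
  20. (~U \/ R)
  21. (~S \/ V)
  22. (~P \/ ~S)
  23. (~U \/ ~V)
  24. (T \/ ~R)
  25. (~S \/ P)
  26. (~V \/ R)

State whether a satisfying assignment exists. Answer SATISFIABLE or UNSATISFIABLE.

UNSATISFIABLE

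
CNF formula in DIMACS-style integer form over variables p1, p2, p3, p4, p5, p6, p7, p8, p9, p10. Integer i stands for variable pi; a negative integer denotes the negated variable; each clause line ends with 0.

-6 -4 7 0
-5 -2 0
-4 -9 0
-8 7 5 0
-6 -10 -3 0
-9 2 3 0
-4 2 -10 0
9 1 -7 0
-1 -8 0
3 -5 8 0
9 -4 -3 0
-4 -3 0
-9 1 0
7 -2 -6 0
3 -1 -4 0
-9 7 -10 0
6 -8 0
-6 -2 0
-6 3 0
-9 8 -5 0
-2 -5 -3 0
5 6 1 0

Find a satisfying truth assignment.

p1 = True, p2 = False, p3 = True, p4 = False, p5 = True, p6 = False, p7 = True, p8 = False, p9 = False, p10 = True

Check each clause:
  1. (¬p4 ∨ p7 ∨ ¬p6) — ¬p6 is true.
  2. (¬p5 ∨ ¬p2) — ¬p2 is true.
  3. (¬p4 ∨ ¬p9) — ¬p4 is true.
  4. (p5 ∨ p7 ∨ ¬p8) — ¬p8 is true.
  5. (¬p6 ∨ ¬p3 ∨ ¬p10) — ¬p6 is true.
  6. (¬p9 ∨ p3 ∨ p2) — p3 is true.
  7. (¬p4 ∨ ¬p10 ∨ p2) — ¬p4 is true.
  8. (¬p7 ∨ p9 ∨ p1) — p1 is true.
  9. (¬p8 ∨ ¬p1) — ¬p8 is true.
  10. (p3 ∨ ¬p5 ∨ p8) — p3 is true.
  11. (¬p4 ∨ ¬p3 ∨ p9) — ¬p4 is true.
  12. (¬p4 ∨ ¬p3) — ¬p4 is true.
  13. (¬p9 ∨ p1) — p1 is true.
  14. (¬p6 ∨ p7 ∨ ¬p2) — ¬p6 is true.
  15. (¬p1 ∨ p3 ∨ ¬p4) — p3 is true.
  16. (p7 ∨ ¬p10 ∨ ¬p9) — ¬p9 is true.
  17. (¬p8 ∨ p6) — ¬p8 is true.
  18. (¬p2 ∨ ¬p6) — ¬p6 is true.
  19. (¬p6 ∨ p3) — ¬p6 is true.
  20. (p8 ∨ ¬p9 ∨ ¬p5) — ¬p9 is true.
  21. (¬p5 ∨ ¬p3 ∨ ¬p2) — ¬p2 is true.
  22. (p5 ∨ p6 ∨ p1) — p1 is true.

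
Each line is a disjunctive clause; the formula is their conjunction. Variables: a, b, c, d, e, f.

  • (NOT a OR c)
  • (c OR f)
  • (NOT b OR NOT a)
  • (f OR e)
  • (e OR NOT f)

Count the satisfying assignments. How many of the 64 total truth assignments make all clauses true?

Case analysis on f and a:
  f=1, a=1: remaining (b,c,d,e) ∈ {(0,1,0,1); (0,1,1,1)} — 2.
  f=1, a=0: forces e=1; b, c, d free → 2^3 = 8.
  f=0, a=1: remaining (b,c,d,e) ∈ {(0,1,0,1); (0,1,1,1)} — 2.
  f=0, a=0: remaining (b,c,d,e) ∈ {(0,1,0,1); (0,1,1,1); (1,1,0,1); (1,1,1,1)} — 4.
Total: 2 + 8 + 2 + 4 = 16.

16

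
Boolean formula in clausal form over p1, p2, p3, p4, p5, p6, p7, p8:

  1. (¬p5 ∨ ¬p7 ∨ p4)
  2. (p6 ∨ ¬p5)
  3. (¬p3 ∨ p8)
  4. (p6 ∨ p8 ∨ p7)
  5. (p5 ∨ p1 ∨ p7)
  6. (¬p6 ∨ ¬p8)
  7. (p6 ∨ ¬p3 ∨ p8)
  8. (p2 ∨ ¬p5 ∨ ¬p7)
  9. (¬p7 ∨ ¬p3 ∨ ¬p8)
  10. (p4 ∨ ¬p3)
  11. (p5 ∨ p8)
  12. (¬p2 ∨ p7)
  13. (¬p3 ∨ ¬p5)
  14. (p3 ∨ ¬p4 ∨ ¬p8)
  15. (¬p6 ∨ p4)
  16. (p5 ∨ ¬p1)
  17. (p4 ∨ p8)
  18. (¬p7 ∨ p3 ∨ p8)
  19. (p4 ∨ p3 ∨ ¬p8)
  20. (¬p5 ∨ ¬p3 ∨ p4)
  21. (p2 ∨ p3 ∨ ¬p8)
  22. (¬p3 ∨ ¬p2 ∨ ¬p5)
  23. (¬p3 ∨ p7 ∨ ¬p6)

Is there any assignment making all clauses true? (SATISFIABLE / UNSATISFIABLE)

Try p1 = False.
The remaining clauses are satisfied by p2 = False, p3 = False, p4 = True, p5 = True, p6 = True, p7 = False, p8 = False.
So p1 = False, p2 = False, p3 = False, p4 = True, p5 = True, p6 = True, p7 = False, p8 = False is a satisfying assignment.

SATISFIABLE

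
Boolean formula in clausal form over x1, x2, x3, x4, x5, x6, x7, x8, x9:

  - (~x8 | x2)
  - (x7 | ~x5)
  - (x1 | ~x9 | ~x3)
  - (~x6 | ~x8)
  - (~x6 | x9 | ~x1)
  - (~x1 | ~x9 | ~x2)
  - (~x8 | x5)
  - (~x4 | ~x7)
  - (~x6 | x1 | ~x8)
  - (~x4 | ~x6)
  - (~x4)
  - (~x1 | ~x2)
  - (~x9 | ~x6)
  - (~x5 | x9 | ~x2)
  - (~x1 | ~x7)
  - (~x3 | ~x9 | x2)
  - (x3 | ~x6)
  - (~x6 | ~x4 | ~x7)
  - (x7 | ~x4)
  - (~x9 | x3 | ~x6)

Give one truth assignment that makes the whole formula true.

x1 = False, x2 = True, x3 = True, x4 = False, x5 = False, x6 = False, x7 = True, x8 = False, x9 = False

The clause (~x4) is unit: x4 must be False.
x6 occurs only negated in the remaining clauses — set x6 = False.
x8 occurs only negated in the remaining clauses — set x8 = False.
Set x1 = False and propagate.
The remaining clauses are satisfied by x2 = True, x3 = True, x5 = False, x7 = True, x9 = False.
Every clause has at least one true literal under this assignment.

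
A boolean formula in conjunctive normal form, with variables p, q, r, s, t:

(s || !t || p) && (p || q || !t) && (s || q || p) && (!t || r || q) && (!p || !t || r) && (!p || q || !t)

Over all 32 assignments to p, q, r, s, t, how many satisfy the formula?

18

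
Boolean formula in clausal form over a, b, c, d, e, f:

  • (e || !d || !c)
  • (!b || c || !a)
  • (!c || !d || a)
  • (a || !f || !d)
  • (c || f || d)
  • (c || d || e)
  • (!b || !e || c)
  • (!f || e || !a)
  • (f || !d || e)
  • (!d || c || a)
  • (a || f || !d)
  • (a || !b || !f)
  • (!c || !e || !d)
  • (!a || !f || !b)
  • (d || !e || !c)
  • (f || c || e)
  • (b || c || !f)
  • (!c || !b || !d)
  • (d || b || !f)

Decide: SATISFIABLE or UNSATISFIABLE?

SATISFIABLE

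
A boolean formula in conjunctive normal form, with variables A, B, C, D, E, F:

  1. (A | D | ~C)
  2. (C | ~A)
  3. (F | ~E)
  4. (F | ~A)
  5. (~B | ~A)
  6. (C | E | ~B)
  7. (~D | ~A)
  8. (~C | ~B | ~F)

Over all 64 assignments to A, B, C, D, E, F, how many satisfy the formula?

Split on A, then C.
  A=1, C=1: remaining (B,D,E,F) ∈ {(0,0,0,1); (0,0,1,1)} — 2.
  A=1, C=0: a clause becomes empty — 0.
  A=0, C=1: remaining (B,D,E,F) ∈ {(0,1,0,0); (0,1,0,1); (0,1,1,1); (1,1,0,0)} — 4.
  A=0, C=0: D free; 4 ways for (B,E,F) × 2^1 = 8.
Total: 2 + 0 + 4 + 8 = 14.

14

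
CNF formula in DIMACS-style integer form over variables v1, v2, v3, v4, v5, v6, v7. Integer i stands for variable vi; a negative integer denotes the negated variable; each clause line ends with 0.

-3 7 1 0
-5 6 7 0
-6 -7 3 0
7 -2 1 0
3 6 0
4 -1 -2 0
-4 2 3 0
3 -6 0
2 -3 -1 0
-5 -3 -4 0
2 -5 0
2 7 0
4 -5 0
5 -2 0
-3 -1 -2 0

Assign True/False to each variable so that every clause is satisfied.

Branch on v1: take v1 = False.
Set v2 = False and propagate.
  then v5 is forced to False.
  then v7 is forced to True.
Try v3 = True.
v4, v6 are now unconstrained; take v4 = False, v6 = False.
Every clause has at least one true literal under this assignment.

v1 = False, v2 = False, v3 = True, v4 = False, v5 = False, v6 = False, v7 = True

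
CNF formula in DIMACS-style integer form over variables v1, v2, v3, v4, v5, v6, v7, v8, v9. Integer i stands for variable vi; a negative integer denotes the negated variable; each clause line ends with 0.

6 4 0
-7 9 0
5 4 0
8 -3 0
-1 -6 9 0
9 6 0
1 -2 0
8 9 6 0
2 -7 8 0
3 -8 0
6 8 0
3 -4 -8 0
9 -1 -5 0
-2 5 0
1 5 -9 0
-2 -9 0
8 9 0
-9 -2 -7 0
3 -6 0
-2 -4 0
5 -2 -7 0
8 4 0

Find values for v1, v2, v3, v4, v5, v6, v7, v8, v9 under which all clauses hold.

v1=True, v2=False, v3=True, v4=True, v5=True, v6=True, v7=True, v8=True, v9=True

Branch on v1: take v1 = True.
Try v2 = False.
For the remaining variables, v3 = True, v4 = True, v5 = True, v6 = True, v7 = True, v8 = True, v9 = True works.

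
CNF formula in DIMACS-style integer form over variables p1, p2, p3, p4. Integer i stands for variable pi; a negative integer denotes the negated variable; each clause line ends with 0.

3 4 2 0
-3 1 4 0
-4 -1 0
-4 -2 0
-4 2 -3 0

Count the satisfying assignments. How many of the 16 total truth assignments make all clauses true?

The models are:
  p1=0 p2=0 p3=0 p4=1
  p1=0 p2=1 p3=0 p4=0
  p1=1 p2=0 p3=1 p4=0
  p1=1 p2=1 p3=0 p4=0
  p1=1 p2=1 p3=1 p4=0
Count: 5.

5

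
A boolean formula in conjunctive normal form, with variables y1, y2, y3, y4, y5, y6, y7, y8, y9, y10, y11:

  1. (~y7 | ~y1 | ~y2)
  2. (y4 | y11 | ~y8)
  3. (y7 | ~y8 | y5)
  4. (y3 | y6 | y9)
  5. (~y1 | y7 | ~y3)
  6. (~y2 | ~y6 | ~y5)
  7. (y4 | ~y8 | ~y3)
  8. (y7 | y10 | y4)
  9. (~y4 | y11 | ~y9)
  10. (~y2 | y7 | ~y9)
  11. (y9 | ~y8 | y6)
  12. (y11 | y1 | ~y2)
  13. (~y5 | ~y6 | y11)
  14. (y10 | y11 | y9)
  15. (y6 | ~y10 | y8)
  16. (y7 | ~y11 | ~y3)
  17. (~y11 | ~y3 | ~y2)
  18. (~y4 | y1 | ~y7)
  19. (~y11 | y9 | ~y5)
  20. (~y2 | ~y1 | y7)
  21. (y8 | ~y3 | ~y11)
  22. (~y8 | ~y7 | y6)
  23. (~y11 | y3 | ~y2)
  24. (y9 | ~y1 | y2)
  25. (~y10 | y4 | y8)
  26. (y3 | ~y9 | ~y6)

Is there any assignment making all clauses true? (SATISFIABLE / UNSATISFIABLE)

SATISFIABLE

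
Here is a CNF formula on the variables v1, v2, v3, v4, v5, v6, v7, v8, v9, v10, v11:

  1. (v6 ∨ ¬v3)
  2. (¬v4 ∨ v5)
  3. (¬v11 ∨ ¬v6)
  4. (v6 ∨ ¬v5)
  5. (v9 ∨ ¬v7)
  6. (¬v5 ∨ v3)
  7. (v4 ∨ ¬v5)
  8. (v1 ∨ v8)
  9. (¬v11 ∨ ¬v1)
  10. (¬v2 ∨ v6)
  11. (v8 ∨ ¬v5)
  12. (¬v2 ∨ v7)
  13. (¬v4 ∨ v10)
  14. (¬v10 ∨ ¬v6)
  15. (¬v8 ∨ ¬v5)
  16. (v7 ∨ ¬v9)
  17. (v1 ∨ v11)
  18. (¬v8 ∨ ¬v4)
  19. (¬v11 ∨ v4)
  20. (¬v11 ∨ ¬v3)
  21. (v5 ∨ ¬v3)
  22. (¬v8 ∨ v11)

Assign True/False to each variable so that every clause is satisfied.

v1 = True, v2 = False, v3 = False, v4 = False, v5 = False, v6 = False, v7 = True, v8 = False, v9 = True, v10 = False, v11 = False

Check each clause:
  1. (¬v3 ∨ v6) — ¬v3 is true.
  2. (¬v4 ∨ v5) — ¬v4 is true.
  3. (¬v6 ∨ ¬v11) — ¬v6 is true.
  4. (v6 ∨ ¬v5) — ¬v5 is true.
  5. (¬v7 ∨ v9) — v9 is true.
  6. (¬v5 ∨ v3) — ¬v5 is true.
  7. (¬v5 ∨ v4) — ¬v5 is true.
  8. (v1 ∨ v8) — v1 is true.
  9. (¬v11 ∨ ¬v1) — ¬v11 is true.
  10. (v6 ∨ ¬v2) — ¬v2 is true.
  11. (v8 ∨ ¬v5) — ¬v5 is true.
  12. (v7 ∨ ¬v2) — ¬v2 is true.
  13. (¬v4 ∨ v10) — ¬v4 is true.
  14. (¬v10 ∨ ¬v6) — ¬v6 is true.
  15. (¬v8 ∨ ¬v5) — ¬v8 is true.
  16. (v7 ∨ ¬v9) — v7 is true.
  17. (v1 ∨ v11) — v1 is true.
  18. (¬v4 ∨ ¬v8) — ¬v8 is true.
  19. (v4 ∨ ¬v11) — ¬v11 is true.
  20. (¬v3 ∨ ¬v11) — ¬v11 is true.
  21. (¬v3 ∨ v5) — ¬v3 is true.
  22. (¬v8 ∨ v11) — ¬v8 is true.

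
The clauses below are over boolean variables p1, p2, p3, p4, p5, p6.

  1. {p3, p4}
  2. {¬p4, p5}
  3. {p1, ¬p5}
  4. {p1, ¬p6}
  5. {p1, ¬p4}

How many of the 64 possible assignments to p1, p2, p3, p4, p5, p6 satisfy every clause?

18

Case analysis on p1 and p4:
  p1=1, p4=1: forces p5=1; p2, p3, p6 free → 2^3 = 8.
  p1=1, p4=0: forces p3=1; p2, p5, p6 free → 2^3 = 8.
  p1=0, p4=1: a clause becomes empty — 0.
  p1=0, p4=0: remaining (p2,p3,p5,p6) ∈ {(0,1,0,0); (1,1,0,0)} — 2.
Total: 8 + 8 + 0 + 2 = 18.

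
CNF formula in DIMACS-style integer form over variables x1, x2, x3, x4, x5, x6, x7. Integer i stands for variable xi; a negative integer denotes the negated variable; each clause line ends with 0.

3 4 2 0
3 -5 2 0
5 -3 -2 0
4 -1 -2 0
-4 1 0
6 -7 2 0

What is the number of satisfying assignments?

Split on x2, then x3.
  x2=T, x3=T: x6, x7 free; 2 ways for (x1,x4,x5) × 2^2 = 8.
  x2=T, x3=F: x5, x6, x7 free; 2 ways for (x1,x4) × 2^3 = 16.
  x2=F, x3=T: x5 free; 9 ways for (x1,x4,x6,x7) × 2^1 = 18.
  x2=F, x3=F: remaining (x1,x4,x5,x6,x7) ∈ {(T,T,F,F,F); (T,T,F,T,F); (T,T,F,T,T)} — 3.
Total: 8 + 16 + 18 + 3 = 45.

45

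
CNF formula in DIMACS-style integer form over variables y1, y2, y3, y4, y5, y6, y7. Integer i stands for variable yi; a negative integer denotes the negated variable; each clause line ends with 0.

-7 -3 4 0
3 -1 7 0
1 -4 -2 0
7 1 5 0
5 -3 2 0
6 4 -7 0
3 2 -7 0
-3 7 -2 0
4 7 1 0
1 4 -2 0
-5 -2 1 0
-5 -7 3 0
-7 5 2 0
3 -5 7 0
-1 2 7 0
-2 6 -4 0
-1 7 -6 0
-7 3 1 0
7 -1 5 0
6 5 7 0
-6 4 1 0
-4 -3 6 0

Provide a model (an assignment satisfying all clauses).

y1=T, y2=T, y3=T, y4=T, y5=F, y6=T, y7=T

Check each clause:
  1. (y4 ∨ ¬y7 ∨ ¬y3) — y4 is true.
  2. (¬y1 ∨ y3 ∨ y7) — y3 is true.
  3. (y1 ∨ ¬y2 ∨ ¬y4) — y1 is true.
  4. (y1 ∨ y7 ∨ y5) — y1 is true.
  5. (y2 ∨ y5 ∨ ¬y3) — y2 is true.
  6. (¬y7 ∨ y6 ∨ y4) — y4 is true.
  7. (y3 ∨ y2 ∨ ¬y7) — y2 is true.
  8. (¬y3 ∨ y7 ∨ ¬y2) — y7 is true.
  9. (y7 ∨ y1 ∨ y4) — y1 is true.
  10. (¬y2 ∨ y4 ∨ y1) — y1 is true.
  11. (¬y5 ∨ y1 ∨ ¬y2) — y1 is true.
  12. (¬y7 ∨ ¬y5 ∨ y3) — y3 is true.
  13. (¬y7 ∨ y2 ∨ y5) — y2 is true.
  14. (¬y5 ∨ y7 ∨ y3) — y3 is true.
  15. (¬y1 ∨ y2 ∨ y7) — y2 is true.
  16. (¬y4 ∨ ¬y2 ∨ y6) — y6 is true.
  17. (¬y1 ∨ y7 ∨ ¬y6) — y7 is true.
  18. (y3 ∨ y1 ∨ ¬y7) — y1 is true.
  19. (¬y1 ∨ y7 ∨ y5) — y7 is true.
  20. (y7 ∨ y6 ∨ y5) — y6 is true.
  21. (¬y6 ∨ y1 ∨ y4) — y1 is true.
  22. (y6 ∨ ¬y4 ∨ ¬y3) — y6 is true.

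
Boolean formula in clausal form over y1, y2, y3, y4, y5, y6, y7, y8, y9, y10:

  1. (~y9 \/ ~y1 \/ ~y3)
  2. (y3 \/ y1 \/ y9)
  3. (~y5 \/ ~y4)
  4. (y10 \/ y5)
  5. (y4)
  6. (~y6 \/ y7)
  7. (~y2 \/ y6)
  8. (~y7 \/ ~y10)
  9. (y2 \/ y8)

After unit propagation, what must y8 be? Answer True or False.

True

(y4) is a unit clause: y4 = True.
From (~y4 \/ ~y5) and y4 = True: y5 = False.
(y5 \/ y10): since y5 = False, the clause reduces to (y10). y10 = True.
From (~y7 \/ ~y10) and y10 = True: y7 = False.
From (y7 \/ ~y6) and y7 = False: y6 = False.
From (y6 \/ ~y2) and y6 = False: y2 = False.
(y2 \/ y8) with y2 = False leaves only y8, so y8 = True.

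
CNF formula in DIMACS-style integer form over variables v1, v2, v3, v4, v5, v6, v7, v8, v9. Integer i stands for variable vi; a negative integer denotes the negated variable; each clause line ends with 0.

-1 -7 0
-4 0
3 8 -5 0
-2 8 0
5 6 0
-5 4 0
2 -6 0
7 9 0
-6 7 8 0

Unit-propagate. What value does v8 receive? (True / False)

True

Unit clause (¬v4) sets v4 = False.
From (¬v5 ∨ v4) and v4 = False: v5 = False.
(v6 ∨ v5): since v5 = False, the clause reduces to (v6). v6 = True.
(v2 ∨ ¬v6): since v6 = True, the clause reduces to (v2). v2 = True.
In (¬v2 ∨ v8), ¬v2 is now false; v8 must hold, so v8 = True.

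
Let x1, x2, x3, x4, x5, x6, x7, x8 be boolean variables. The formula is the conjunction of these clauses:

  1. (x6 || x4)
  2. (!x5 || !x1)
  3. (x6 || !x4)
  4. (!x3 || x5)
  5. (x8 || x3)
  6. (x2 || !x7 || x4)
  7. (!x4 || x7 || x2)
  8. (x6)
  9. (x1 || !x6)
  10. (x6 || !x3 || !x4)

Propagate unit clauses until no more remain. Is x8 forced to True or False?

True

Unit clause (x6) sets x6 = True.
In (!x6 || x1), !x6 is now false; x1 must hold, so x1 = True.
From (!x5 || !x1) and x1 = True: x5 = False.
(x5 || !x3) with x5 = False leaves only !x3, so x3 = False.
(x3 || x8) with x3 = False leaves only x8, so x8 = True.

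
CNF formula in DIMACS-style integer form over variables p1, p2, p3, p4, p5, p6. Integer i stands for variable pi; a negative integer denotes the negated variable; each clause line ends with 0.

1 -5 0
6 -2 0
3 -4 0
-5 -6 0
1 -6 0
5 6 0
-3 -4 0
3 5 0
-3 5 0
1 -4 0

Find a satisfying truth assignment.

p1 = T, p2 = F, p3 = F, p4 = F, p5 = T, p6 = F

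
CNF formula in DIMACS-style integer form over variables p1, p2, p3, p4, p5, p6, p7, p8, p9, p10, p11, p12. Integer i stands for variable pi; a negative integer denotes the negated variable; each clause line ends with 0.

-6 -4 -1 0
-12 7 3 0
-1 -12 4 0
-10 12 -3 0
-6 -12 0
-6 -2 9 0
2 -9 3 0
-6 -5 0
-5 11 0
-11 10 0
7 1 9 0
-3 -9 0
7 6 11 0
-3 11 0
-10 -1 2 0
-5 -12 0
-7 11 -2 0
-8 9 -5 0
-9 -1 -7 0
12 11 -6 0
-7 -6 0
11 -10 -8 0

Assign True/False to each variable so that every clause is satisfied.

Pure literal: p5 appears only negated; assign p5 = False.
Pure literal: p8 appears only negated; assign p8 = False.
Set p1 = True and propagate.
Branch on p2: take p2 = False.
  then p10 is forced to False.
  then p11 is forced to False.
  then p3 is forced to False.
  then p9 is forced to False.
Set p4 = True and propagate.
  then p6 is forced to False.
  then p7 is forced to True.
p12 is now unconstrained; take p12 = False.

p1=1, p2=0, p3=0, p4=1, p5=0, p6=0, p7=1, p8=0, p9=0, p10=0, p11=0, p12=0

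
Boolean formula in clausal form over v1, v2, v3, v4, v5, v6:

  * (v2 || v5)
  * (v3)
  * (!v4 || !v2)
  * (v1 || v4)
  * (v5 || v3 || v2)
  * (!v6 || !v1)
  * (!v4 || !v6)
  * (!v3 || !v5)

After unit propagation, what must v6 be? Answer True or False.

False

Unit clause (v3) sets v3 = True.
In (!v3 || !v5), !v3 is now false; !v5 must hold, so v5 = False.
(v2 || v5) with v5 = False leaves only v2, so v2 = True.
From (!v2 || !v4) and v2 = True: v4 = False.
In (v4 || v1), v4 is now false; v1 must hold, so v1 = True.
In (!v6 || !v1), !v1 is now false; !v6 must hold, so v6 = False.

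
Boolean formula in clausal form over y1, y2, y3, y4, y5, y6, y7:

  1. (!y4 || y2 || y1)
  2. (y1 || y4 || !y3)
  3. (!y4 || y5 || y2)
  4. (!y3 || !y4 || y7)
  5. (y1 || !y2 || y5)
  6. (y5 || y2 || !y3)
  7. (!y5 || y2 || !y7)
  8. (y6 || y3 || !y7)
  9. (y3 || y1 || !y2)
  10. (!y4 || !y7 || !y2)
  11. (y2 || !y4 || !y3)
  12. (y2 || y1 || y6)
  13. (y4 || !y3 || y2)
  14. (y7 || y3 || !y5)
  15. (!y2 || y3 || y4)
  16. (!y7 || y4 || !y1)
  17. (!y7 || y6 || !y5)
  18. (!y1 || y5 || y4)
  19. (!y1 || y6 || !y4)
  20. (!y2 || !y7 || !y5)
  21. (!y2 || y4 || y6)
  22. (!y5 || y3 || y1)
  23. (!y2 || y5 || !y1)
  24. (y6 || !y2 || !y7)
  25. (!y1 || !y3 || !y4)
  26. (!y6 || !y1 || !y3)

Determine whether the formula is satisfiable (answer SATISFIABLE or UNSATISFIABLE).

Branch on y1: take y1 = False.
Set y2 = False and propagate.
  then y4 is forced to False.
  then y3 is forced to False.
  then y6 is forced to True.
  then y5 is forced to False.
y7 is now unconstrained; take y7 = False.
So y1 = F, y2 = F, y3 = F, y4 = F, y5 = F, y6 = T, y7 = F is a satisfying assignment.

SATISFIABLE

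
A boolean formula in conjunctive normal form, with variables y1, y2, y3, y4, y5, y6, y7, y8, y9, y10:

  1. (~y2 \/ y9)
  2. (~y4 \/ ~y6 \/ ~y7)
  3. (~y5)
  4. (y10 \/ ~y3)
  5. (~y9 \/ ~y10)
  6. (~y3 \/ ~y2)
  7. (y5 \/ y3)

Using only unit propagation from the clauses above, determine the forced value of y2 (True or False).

False

(~y5) is a unit clause: y5 = False.
In (y5 \/ y3), y5 is now false; y3 must hold, so y3 = True.
(~y3 \/ y10): since y3 = True, the clause reduces to (y10). y10 = True.
(~y9 \/ ~y10): since y10 = True, the clause reduces to (~y9). y9 = False.
In (~y2 \/ y9), y9 is now false; ~y2 must hold, so y2 = False.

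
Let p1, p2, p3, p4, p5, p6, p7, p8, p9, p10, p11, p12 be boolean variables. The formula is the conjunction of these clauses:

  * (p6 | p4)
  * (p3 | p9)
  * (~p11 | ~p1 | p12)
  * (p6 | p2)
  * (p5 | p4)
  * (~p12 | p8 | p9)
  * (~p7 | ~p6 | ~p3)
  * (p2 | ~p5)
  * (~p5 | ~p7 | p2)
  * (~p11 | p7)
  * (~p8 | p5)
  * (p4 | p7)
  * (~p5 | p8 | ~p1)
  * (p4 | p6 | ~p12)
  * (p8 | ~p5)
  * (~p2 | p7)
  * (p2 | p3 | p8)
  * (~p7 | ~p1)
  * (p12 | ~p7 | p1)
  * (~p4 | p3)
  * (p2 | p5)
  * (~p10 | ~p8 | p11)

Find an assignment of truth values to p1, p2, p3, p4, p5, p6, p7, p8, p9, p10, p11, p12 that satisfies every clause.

p1=0, p2=1, p3=1, p4=1, p5=1, p6=0, p7=1, p8=1, p9=1, p10=0, p11=1, p12=1

Check each clause:
  1. (p4 | p6) — p4 is true.
  2. (p9 | p3) — p9 is true.
  3. (~p1 | p12 | ~p11) — p12 is true.
  4. (p2 | p6) — p2 is true.
  5. (p4 | p5) — p4 is true.
  6. (p9 | ~p12 | p8) — p8 is true.
  7. (~p6 | ~p7 | ~p3) — ~p6 is true.
  8. (~p5 | p2) — p2 is true.
  9. (~p7 | p2 | ~p5) — p2 is true.
  10. (p7 | ~p11) — p7 is true.
  11. (p5 | ~p8) — p5 is true.
  12. (p4 | p7) — p4 is true.
  13. (~p1 | p8 | ~p5) — p8 is true.
  14. (p4 | ~p12 | p6) — p4 is true.
  15. (~p5 | p8) — p8 is true.
  16. (p7 | ~p2) — p7 is true.
  17. (p2 | p8 | p3) — p8 is true.
  18. (~p7 | ~p1) — ~p1 is true.
  19. (p12 | p1 | ~p7) — p12 is true.
  20. (~p4 | p3) — p3 is true.
  21. (p5 | p2) — p2 is true.
  22. (p11 | ~p10 | ~p8) — p11 is true.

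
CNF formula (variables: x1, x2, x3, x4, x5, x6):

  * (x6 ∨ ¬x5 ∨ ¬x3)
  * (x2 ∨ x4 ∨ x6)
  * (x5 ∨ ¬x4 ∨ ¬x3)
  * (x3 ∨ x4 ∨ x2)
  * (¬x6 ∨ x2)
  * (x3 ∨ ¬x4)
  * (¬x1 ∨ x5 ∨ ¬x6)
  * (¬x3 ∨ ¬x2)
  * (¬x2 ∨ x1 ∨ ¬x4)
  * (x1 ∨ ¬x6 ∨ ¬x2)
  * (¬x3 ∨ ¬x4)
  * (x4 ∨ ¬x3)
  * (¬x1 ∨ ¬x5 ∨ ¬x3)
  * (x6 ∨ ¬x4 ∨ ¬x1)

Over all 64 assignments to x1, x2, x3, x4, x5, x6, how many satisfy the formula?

5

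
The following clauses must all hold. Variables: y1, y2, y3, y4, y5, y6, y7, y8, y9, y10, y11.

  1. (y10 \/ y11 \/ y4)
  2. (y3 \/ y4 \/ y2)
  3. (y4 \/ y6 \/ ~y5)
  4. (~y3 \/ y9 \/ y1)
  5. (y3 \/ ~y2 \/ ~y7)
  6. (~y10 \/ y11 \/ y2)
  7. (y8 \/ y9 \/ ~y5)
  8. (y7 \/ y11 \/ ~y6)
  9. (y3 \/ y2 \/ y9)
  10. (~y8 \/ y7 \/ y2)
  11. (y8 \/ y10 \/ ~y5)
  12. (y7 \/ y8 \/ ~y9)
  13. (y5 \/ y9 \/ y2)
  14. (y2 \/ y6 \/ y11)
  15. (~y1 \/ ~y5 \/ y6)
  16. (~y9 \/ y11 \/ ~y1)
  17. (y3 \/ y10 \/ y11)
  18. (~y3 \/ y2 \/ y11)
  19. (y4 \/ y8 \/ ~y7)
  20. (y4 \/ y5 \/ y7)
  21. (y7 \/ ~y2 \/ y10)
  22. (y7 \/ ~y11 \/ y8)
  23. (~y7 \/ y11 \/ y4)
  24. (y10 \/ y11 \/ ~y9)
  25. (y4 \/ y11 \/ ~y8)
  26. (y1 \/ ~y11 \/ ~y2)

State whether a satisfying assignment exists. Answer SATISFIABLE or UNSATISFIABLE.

Pure literal: y4 appears only positively; assign y4 = True.
Try y1 = True.
Try y2 = True.
Branch on y3: take y3 = True.
For the remaining variables, y5 = True, y6 = True, y7 = True, y8 = True, y9 = True, y10 = True, y11 = True works.
So y1 = T, y2 = T, y3 = T, y4 = T, y5 = T, y6 = T, y7 = T, y8 = T, y9 = T, y10 = T, y11 = T is a satisfying assignment.

SATISFIABLE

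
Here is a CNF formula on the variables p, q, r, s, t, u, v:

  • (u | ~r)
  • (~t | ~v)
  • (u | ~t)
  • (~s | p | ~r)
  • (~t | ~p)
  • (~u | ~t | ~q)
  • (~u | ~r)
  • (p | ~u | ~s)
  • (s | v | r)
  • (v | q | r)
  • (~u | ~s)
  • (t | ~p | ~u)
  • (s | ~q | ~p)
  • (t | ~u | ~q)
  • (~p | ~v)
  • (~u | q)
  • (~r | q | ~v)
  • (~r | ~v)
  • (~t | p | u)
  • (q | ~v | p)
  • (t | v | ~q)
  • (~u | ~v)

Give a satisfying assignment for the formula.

Try p = False.
Branch on q: take q = True.
For the remaining variables, r = False, s = False, t = False, u = False, v = True works.
Check each clause:
  1. (u | ~r) — ~r is true.
  2. (~t | ~v) — ~t is true.
  3. (u | ~t) — ~t is true.
  4. (~r | p | ~s) — ~s is true.
  5. (~p | ~t) — ~t is true.
  6. (~u | ~q | ~t) — ~u is true.
  7. (~r | ~u) — ~u is true.
  8. (~u | p | ~s) — ~u is true.
  9. (v | s | r) — v is true.
  10. (v | q | r) — q is true.
  11. (~s | ~u) — ~u is true.
  12. (t | ~p | ~u) — ~u is true.
  13. (~p | s | ~q) — ~p is true.
  14. (~u | ~q | t) — ~u is true.
  15. (~v | ~p) — ~p is true.
  16. (q | ~u) — ~u is true.
  17. (~v | ~r | q) — q is true.
  18. (~v | ~r) — ~r is true.
  19. (u | ~t | p) — ~t is true.
  20. (q | p | ~v) — q is true.
  21. (~q | t | v) — v is true.
  22. (~u | ~v) — ~u is true.

p=F, q=T, r=F, s=F, t=F, u=F, v=T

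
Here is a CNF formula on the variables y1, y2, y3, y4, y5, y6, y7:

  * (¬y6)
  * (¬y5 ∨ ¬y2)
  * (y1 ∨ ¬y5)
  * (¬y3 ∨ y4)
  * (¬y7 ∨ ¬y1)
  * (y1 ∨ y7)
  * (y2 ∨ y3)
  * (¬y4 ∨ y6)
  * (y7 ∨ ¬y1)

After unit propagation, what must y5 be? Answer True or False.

(¬y6) stands alone — y6 = False.
(¬y4 ∨ y6) with y6 = False leaves only ¬y4, so y4 = False.
In (y4 ∨ ¬y3), y4 is now false; ¬y3 must hold, so y3 = False.
(y2 ∨ y3): since y3 = False, the clause reduces to (y2). y2 = True.
In (¬y2 ∨ ¬y5), ¬y2 is now false; ¬y5 must hold, so y5 = False.

False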